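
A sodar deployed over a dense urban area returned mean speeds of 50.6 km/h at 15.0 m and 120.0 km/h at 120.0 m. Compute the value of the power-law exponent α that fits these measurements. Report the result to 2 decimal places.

Power law: V₂/V₁ = (z₂/z₁)^α ⇒ α = ln(V₂/V₁) / ln(z₂/z₁)
α = ln(120.0/50.6) / ln(120.0/15.0) = ln(2.3715) / ln(8.0000)
  = 0.86354 / 2.07944 = 0.41528

α ≈ 0.42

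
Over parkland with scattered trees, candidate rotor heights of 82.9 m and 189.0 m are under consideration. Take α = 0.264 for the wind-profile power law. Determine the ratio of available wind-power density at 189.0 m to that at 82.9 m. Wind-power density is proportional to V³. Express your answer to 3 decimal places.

1.921

Speed ratio: V_B/V_A = (z_B/z_A)^α = (189.0/82.9)^0.264 = (2.2799)^0.264 = 1.24305
Power-density ratio: P_B/P_A = (V_B/V_A)³ = (1.24305)³ = 1.92071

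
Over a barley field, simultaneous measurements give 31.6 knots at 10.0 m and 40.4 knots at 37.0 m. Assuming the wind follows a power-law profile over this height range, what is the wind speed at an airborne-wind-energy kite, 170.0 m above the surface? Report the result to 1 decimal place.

First find α: α = ln(V₂/V₁)/ln(z₂/z₁) = ln(40.4/31.6)/ln(37.0/10.0) = 0.24567/1.30833 = 0.1878
Extrapolate from 37.0 m to 170.0 m: V₃ = 40.4 × (170.0/37.0)^0.1878 = 40.4 × 1.3315 = 53.7942 knots

53.8 knots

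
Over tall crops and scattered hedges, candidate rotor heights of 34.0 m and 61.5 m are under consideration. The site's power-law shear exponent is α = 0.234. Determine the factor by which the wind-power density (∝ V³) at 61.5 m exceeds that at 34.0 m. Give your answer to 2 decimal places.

1.52

Speed ratio: V_B/V_A = (z_B/z_A)^α = (61.5/34.0)^0.234 = (1.8088)^0.234 = 1.14876
Power-density ratio: P_B/P_A = (V_B/V_A)³ = (1.14876)³ = 1.51598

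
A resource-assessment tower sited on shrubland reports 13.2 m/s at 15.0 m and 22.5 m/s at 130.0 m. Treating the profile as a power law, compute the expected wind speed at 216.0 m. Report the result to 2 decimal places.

25.51 m/s

First find α: α = ln(V₂/V₁)/ln(z₂/z₁) = ln(22.5/13.2)/ln(130.0/15.0) = 0.53330/2.15948 = 0.2470
Extrapolate from 130.0 m to 216.0 m: V₃ = 22.5 × (216.0/130.0)^0.2470 = 22.5 × 1.1336 = 25.5058 m/s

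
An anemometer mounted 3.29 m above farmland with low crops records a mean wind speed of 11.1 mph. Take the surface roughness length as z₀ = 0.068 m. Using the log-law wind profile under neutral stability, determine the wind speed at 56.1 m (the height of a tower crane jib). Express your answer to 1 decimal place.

Log law: V(z) ∝ ln(z/z₀), so V₂/V₁ = ln(z₂/z₀) / ln(z₁/z₀).
ln(56.1/0.068) = 6.7154, ln(3.29/0.068) = 3.8791
V₂ = 11.1 × 6.7154/3.8791 = 11.1 × 1.7312 = 19.2158 mph

19.2 mph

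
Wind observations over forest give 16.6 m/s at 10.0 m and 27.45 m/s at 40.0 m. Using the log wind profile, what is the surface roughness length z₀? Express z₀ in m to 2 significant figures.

z₀ ≈ 1.2 m

Log law: V(z) ∝ ln(z/z₀). With r = V₁/V₂ = 16.6/27.45 = 0.60474,
r · ln(z₂/z₀) = ln(z₁/z₀) ⇒ ln z₀ = (ln z₁ − r·ln z₂)/(1 − r)
ln z₀ = (2.30259 − 0.60474×3.68888) / 0.39526 = 0.1816
z₀ = exp(0.1816) = 1.199 m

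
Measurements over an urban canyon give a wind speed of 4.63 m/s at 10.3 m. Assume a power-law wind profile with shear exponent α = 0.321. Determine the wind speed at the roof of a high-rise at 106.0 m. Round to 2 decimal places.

9.79 m/s

Power-law profile: V₂ = V₁ · (z₂/z₁)^α
V₂ = 4.63 × (106.0/10.3)^0.321 = 4.63 × (10.2913)^0.321
    = 4.63 × 2.1135 = 9.7855 m/s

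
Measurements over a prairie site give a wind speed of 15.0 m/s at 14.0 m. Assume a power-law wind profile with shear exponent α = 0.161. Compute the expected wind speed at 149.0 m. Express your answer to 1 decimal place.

22.0 m/s

Power-law profile: V₂ = V₁ · (z₂/z₁)^α
V₂ = 15.0 × (149.0/14.0)^0.161 = 15.0 × (10.6429)^0.161
    = 15.0 × 1.4634 = 21.9507 m/s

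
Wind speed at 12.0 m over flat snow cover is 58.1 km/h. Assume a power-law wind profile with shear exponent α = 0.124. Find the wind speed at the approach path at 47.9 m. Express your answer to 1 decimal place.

69.0 km/h

Power-law profile: V₂ = V₁ · (z₂/z₁)^α
V₂ = 58.1 × (47.9/12.0)^0.124 = 58.1 × (3.9917)^0.124
    = 58.1 × 1.1873 = 68.9794 km/h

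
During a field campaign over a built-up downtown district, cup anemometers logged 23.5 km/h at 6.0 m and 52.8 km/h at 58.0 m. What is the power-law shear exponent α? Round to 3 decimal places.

Power law: V₂/V₁ = (z₂/z₁)^α ⇒ α = ln(V₂/V₁) / ln(z₂/z₁)
α = ln(52.8/23.5) / ln(58.0/6.0) = ln(2.2468) / ln(9.6667)
  = 0.80951 / 2.26868 = 0.35682

α ≈ 0.357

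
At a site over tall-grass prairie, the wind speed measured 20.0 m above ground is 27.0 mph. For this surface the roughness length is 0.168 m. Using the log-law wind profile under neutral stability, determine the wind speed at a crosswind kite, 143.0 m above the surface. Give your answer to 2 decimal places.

Log law: V(z) ∝ ln(z/z₀), so V₂/V₁ = ln(z₂/z₀) / ln(z₁/z₀).
ln(143.0/0.168) = 6.7466, ln(20.0/0.168) = 4.7795
V₂ = 27.0 × 6.7466/4.7795 = 27.0 × 1.4116 = 38.1124 mph

38.11 mph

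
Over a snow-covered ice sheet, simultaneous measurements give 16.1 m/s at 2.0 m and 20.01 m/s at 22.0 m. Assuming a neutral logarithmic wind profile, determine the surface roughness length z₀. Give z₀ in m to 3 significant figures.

Log law: V(z) ∝ ln(z/z₀). With r = V₁/V₂ = 16.1/20.01 = 0.80460,
r · ln(z₂/z₀) = ln(z₁/z₀) ⇒ ln z₀ = (ln z₁ − r·ln z₂)/(1 − r)
ln z₀ = (0.69315 − 0.80460×3.09104) / 0.19540 = -9.1805
z₀ = exp(-9.1805) = 0.0001030 m

z₀ ≈ 0.000103 m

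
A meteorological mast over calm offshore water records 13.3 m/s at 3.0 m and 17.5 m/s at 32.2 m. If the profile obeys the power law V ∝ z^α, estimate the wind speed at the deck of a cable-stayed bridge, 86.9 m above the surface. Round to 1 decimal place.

First find α: α = ln(V₂/V₁)/ln(z₂/z₁) = ln(17.5/13.3)/ln(32.2/3.0) = 0.27444/2.37335 = 0.1156
Extrapolate from 32.2 m to 86.9 m: V₃ = 17.5 × (86.9/32.2)^0.1156 = 17.5 × 1.1216 = 19.6288 m/s

19.6 m/s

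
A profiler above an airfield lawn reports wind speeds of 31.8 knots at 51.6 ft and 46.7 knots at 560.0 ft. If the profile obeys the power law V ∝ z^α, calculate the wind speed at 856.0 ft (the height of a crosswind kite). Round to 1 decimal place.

First find α: α = ln(V₂/V₁)/ln(z₂/z₁) = ln(46.7/31.8)/ln(560.0/51.6) = 0.38428/2.38442 = 0.1612
Extrapolate from 560.0 ft to 856.0 ft: V₃ = 46.7 × (856.0/560.0)^0.1612 = 46.7 × 1.0708 = 50.0054 knots

50.0 knots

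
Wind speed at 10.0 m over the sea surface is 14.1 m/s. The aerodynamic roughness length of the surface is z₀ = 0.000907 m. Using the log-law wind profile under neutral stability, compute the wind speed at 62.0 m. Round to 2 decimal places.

16.86 m/s

Log law: V(z) ∝ ln(z/z₀), so V₂/V₁ = ln(z₂/z₀) / ln(z₁/z₀).
ln(62.0/0.000907) = 11.1325, ln(10.0/0.000907) = 9.3080
V₂ = 14.1 × 11.1325/9.3080 = 14.1 × 1.1960 = 16.8639 m/s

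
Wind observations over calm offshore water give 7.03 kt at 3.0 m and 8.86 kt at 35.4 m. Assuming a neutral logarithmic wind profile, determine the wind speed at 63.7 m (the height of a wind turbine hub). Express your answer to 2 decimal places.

9.30 kt

Log law: V ∝ ln(z/z₀). From the pair, with r = V₁/V₂ = 0.79345,
ln z₀ = (ln z₁ − r·ln z₂)/(1 − r) = (1.0986 − 0.79345×3.5667)/0.20655 = -8.3827 → z₀ = 0.0002288 m
V₃ = V₁ · ln(z₃/z₀)/ln(z₁/z₀) = 7.03 × 12.5369/9.4813 = 9.2956 kt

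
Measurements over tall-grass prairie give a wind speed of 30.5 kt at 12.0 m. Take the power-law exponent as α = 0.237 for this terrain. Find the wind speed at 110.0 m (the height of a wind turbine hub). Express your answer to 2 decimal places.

51.56 kt

Power-law profile: V₂ = V₁ · (z₂/z₁)^α
V₂ = 30.5 × (110.0/12.0)^0.237 = 30.5 × (9.1667)^0.237
    = 30.5 × 1.6906 = 51.5637 kt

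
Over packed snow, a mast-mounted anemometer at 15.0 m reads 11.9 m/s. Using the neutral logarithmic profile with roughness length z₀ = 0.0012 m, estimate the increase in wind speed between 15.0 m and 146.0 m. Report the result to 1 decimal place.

Log law: V₂ = V₁ · ln(z₂/z₀)/ln(z₁/z₀) = 11.9 × 11.7090/9.4335 = 14.7705 m/s
ΔV = 14.7705 − 11.9 = 2.8705 m/s

2.9 m/s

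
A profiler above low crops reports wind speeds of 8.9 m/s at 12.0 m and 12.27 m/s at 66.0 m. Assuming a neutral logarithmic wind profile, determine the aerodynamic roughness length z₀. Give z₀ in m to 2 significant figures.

z₀ ≈ 0.13 m

Log law: V(z) ∝ ln(z/z₀). With r = V₁/V₂ = 8.9/12.27 = 0.72535,
r · ln(z₂/z₀) = ln(z₁/z₀) ⇒ ln z₀ = (ln z₁ − r·ln z₂)/(1 − r)
ln z₀ = (2.48491 − 0.72535×4.18965) / 0.27465 = -2.0172
z₀ = exp(-2.0172) = 0.1330 m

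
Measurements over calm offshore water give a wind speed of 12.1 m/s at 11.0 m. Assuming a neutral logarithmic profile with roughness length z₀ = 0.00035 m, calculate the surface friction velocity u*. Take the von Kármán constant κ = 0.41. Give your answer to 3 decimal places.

u* ≈ 0.479 m/s

Log law: V(z) = (u*/κ) · ln(z/z₀) ⇒ u* = κ · V / ln(z/z₀)
u* = 0.41 × 12.1 / ln(11.0/0.00035) = 0.41 × 12.1 / 10.3555
   = 4.9610 / 10.3555 = 0.4791 m/s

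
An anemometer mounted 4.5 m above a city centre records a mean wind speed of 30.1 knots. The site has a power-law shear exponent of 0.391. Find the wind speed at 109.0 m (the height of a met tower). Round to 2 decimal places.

Power-law profile: V₂ = V₁ · (z₂/z₁)^α
V₂ = 30.1 × (109.0/4.5)^0.391 = 30.1 × (24.2222)^0.391
    = 30.1 × 3.4772 = 104.6632 knots

104.66 knots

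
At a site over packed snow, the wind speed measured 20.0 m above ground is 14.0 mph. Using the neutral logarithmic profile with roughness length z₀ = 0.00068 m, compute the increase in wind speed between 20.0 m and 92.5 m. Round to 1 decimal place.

Log law: V₂ = V₁ · ln(z₂/z₀)/ln(z₁/z₀) = 14.0 × 11.8206/10.2892 = 16.0838 mph
ΔV = 16.0838 − 14.0 = 2.0838 mph

2.1 mph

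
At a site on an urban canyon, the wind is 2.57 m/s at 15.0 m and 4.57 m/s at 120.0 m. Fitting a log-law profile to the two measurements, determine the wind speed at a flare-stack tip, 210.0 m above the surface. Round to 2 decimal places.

Log law: V ∝ ln(z/z₀). From the pair, with r = V₁/V₂ = 0.56236,
ln z₀ = (ln z₁ − r·ln z₂)/(1 − r) = (2.7081 − 0.56236×4.7875)/0.43764 = 0.0360 → z₀ = 1.037 m
V₃ = V₁ · ln(z₃/z₀)/ln(z₁/z₀) = 2.57 × 5.3111/2.6721 = 5.1082 m/s

5.11 m/s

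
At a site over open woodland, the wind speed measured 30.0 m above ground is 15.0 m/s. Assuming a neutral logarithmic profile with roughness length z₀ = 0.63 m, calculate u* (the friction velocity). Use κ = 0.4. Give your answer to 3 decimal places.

u* ≈ 1.553 m/s

Log law: V(z) = (u*/κ) · ln(z/z₀) ⇒ u* = κ · V / ln(z/z₀)
u* = 0.4 × 15.0 / ln(30.0/0.63) = 0.4 × 15.0 / 3.8632
   = 6.0000 / 3.8632 = 1.5531 m/s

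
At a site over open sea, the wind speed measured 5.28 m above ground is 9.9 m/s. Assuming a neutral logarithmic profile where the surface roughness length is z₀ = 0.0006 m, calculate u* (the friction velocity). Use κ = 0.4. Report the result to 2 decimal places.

u* ≈ 0.44 m/s

Log law: V(z) = (u*/κ) · ln(z/z₀) ⇒ u* = κ · V / ln(z/z₀)
u* = 0.4 × 9.9 / ln(5.28/0.0006) = 0.4 × 9.9 / 9.0825
   = 3.9600 / 9.0825 = 0.4360 m/s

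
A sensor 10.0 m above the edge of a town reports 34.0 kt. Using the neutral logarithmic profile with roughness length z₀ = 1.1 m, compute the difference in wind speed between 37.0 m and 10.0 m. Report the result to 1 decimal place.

20.2 kt

Log law: V₂ = V₁ · ln(z₂/z₀)/ln(z₁/z₀) = 34.0 × 3.5156/2.2073 = 54.1530 kt
ΔV = 54.1530 − 34.0 = 20.1530 kt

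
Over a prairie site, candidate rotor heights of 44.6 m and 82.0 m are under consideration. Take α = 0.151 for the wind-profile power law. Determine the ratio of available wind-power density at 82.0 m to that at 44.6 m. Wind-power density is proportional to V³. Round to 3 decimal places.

Speed ratio: V_B/V_A = (z_B/z_A)^α = (82.0/44.6)^0.151 = (1.8386)^0.151 = 1.09632
Power-density ratio: P_B/P_A = (V_B/V_A)³ = (1.09632)³ = 1.31768

1.318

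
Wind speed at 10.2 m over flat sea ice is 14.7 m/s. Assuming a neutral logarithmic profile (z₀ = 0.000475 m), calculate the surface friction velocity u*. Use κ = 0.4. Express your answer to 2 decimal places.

u* ≈ 0.59 m/s

Log law: V(z) = (u*/κ) · ln(z/z₀) ⇒ u* = κ · V / ln(z/z₀)
u* = 0.4 × 14.7 / ln(10.2/0.000475) = 0.4 × 14.7 / 9.9746
   = 5.8800 / 9.9746 = 0.5895 m/s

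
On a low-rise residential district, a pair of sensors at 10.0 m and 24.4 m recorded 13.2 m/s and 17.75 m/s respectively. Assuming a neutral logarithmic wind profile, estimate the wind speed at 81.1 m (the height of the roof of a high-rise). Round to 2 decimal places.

23.88 m/s

Log law: V ∝ ln(z/z₀). From the pair, with r = V₁/V₂ = 0.74366,
ln z₀ = (ln z₁ − r·ln z₂)/(1 − r) = (2.3026 − 0.74366×3.1946)/0.25634 = -0.2852 → z₀ = 0.7519 m
V₃ = V₁ · ln(z₃/z₀)/ln(z₁/z₀) = 13.2 × 4.6809/2.5878 = 23.8767 m/s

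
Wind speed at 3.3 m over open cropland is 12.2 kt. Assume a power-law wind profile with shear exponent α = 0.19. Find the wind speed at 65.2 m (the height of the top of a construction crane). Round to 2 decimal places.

Power-law profile: V₂ = V₁ · (z₂/z₁)^α
V₂ = 12.2 × (65.2/3.3)^0.19 = 12.2 × (19.7576)^0.19
    = 12.2 × 1.7627 = 21.5055 kt

21.51 kt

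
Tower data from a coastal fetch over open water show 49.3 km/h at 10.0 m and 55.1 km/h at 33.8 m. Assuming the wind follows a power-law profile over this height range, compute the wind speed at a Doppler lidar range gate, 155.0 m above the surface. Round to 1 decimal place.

First find α: α = ln(V₂/V₁)/ln(z₂/z₁) = ln(55.1/49.3)/ln(33.8/10.0) = 0.11123/1.21788 = 0.0913
Extrapolate from 33.8 m to 155.0 m: V₃ = 55.1 × (155.0/33.8)^0.0913 = 55.1 × 1.1492 = 63.3224 km/h

63.3 km/h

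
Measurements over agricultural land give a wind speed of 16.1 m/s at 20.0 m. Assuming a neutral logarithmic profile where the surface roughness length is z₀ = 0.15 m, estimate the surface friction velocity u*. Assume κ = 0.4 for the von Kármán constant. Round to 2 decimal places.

Log law: V(z) = (u*/κ) · ln(z/z₀) ⇒ u* = κ · V / ln(z/z₀)
u* = 0.4 × 16.1 / ln(20.0/0.15) = 0.4 × 16.1 / 4.8929
   = 6.4400 / 4.8929 = 1.3162 m/s

u* ≈ 1.32 m/s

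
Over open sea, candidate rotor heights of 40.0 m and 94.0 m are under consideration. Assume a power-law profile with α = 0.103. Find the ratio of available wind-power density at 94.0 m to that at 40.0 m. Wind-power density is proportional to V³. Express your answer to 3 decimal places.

1.302

Speed ratio: V_B/V_A = (z_B/z_A)^α = (94.0/40.0)^0.103 = (2.3500)^0.103 = 1.09199
Power-density ratio: P_B/P_A = (V_B/V_A)³ = (1.09199)³ = 1.30215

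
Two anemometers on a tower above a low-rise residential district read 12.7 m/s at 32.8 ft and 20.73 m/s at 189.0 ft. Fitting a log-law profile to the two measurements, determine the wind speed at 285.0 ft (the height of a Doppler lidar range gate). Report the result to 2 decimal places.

Log law: V ∝ ln(z/z₀). From the pair, with r = V₁/V₂ = 0.61264,
ln z₀ = (ln z₁ − r·ln z₂)/(1 − r) = (3.4904 − 0.61264×5.2417)/0.38736 = 0.7206 → z₀ = 2.056 ft
V₃ = V₁ · ln(z₃/z₀)/ln(z₁/z₀) = 12.7 × 4.9319/2.7698 = 22.6133 m/s

22.61 m/s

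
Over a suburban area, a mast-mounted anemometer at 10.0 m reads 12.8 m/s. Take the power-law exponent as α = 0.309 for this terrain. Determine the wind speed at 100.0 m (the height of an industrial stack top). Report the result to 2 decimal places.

Power-law profile: V₂ = V₁ · (z₂/z₁)^α
V₂ = 12.8 × (100.0/10.0)^0.309 = 12.8 × (10.0000)^0.309
    = 12.8 × 2.0370 = 26.0741 m/s

26.07 m/s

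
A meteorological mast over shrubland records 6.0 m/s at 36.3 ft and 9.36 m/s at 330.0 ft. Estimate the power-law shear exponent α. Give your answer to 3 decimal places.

α ≈ 0.201

Power law: V₂/V₁ = (z₂/z₁)^α ⇒ α = ln(V₂/V₁) / ln(z₂/z₁)
α = ln(9.36/6.0) / ln(330.0/36.3) = ln(1.5600) / ln(9.0909)
  = 0.44469 / 2.20727 = 0.20146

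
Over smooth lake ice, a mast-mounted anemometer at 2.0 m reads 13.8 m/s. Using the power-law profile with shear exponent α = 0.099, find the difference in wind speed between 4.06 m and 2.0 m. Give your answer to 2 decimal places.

1.00 m/s

Power law: V₂ = V₁ · (z₂/z₁)^α = 13.8 × (2.0300)^0.099 = 14.8020 m/s
ΔV = 14.8020 − 13.8 = 1.0020 m/s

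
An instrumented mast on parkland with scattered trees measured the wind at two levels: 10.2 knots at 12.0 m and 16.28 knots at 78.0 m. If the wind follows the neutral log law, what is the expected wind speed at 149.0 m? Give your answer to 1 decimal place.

18.4 knots

Log law: V ∝ ln(z/z₀). From the pair, with r = V₁/V₂ = 0.62654,
ln z₀ = (ln z₁ − r·ln z₂)/(1 − r) = (2.4849 − 0.62654×4.3567)/0.37346 = -0.6553 → z₀ = 0.5193 m
V₃ = V₁ · ln(z₃/z₀)/ln(z₁/z₀) = 10.2 × 5.6592/3.1402 = 18.3824 knots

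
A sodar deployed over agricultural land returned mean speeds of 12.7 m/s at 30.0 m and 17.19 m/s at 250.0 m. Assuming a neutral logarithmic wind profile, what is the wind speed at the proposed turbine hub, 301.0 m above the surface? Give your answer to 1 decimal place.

Log law: V ∝ ln(z/z₀). From the pair, with r = V₁/V₂ = 0.73880,
ln z₀ = (ln z₁ − r·ln z₂)/(1 − r) = (3.4012 − 0.73880×5.5215)/0.26120 = -2.5960 → z₀ = 0.07457 m
V₃ = V₁ · ln(z₃/z₀)/ln(z₁/z₀) = 12.7 × 8.3031/5.9972 = 17.5831 m/s

17.6 m/s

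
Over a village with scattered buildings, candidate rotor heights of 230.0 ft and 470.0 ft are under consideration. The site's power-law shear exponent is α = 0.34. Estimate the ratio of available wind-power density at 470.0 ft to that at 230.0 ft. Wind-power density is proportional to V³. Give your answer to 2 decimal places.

2.07

Speed ratio: V_B/V_A = (z_B/z_A)^α = (470.0/230.0)^0.34 = (2.0435)^0.34 = 1.27505
Power-density ratio: P_B/P_A = (V_B/V_A)³ = (1.27505)³ = 2.07290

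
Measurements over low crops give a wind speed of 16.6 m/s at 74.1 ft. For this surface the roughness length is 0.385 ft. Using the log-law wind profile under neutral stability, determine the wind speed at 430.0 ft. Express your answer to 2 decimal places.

22.15 m/s

Log law: V(z) ∝ ln(z/z₀), so V₂/V₁ = ln(z₂/z₀) / ln(z₁/z₀).
ln(430.0/0.385) = 7.0183, ln(74.1/0.385) = 5.2599
V₂ = 16.6 × 7.0183/5.2599 = 16.6 × 1.3343 = 22.1493 m/s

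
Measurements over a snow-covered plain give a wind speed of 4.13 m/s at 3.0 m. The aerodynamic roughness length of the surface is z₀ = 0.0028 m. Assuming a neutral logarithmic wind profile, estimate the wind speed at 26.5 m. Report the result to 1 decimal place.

5.4 m/s

Log law: V(z) ∝ ln(z/z₀), so V₂/V₁ = ln(z₂/z₀) / ln(z₁/z₀).
ln(26.5/0.0028) = 9.1553, ln(3.0/0.0028) = 6.9767
V₂ = 4.13 × 9.1553/6.9767 = 4.13 × 1.3123 = 5.4196 m/s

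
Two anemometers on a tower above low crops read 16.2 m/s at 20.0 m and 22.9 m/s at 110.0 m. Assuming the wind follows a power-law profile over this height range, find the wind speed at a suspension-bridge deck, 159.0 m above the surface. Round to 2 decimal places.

24.68 m/s

First find α: α = ln(V₂/V₁)/ln(z₂/z₁) = ln(22.9/16.2)/ln(110.0/20.0) = 0.34613/1.70475 = 0.2030
Extrapolate from 110.0 m to 159.0 m: V₃ = 22.9 × (159.0/110.0)^0.2030 = 22.9 × 1.0777 = 24.6787 m/s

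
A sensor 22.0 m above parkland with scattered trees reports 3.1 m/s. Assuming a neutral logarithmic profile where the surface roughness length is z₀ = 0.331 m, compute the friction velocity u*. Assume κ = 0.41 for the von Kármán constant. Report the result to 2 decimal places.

Log law: V(z) = (u*/κ) · ln(z/z₀) ⇒ u* = κ · V / ln(z/z₀)
u* = 0.41 × 3.1 / ln(22.0/0.331) = 0.41 × 3.1 / 4.1967
   = 1.2710 / 4.1967 = 0.3029 m/s

u* ≈ 0.30 m/s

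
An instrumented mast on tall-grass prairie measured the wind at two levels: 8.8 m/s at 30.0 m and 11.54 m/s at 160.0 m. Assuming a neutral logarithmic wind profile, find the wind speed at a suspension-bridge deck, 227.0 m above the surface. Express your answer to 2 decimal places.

Log law: V ∝ ln(z/z₀). From the pair, with r = V₁/V₂ = 0.76256,
ln z₀ = (ln z₁ − r·ln z₂)/(1 − r) = (3.4012 − 0.76256×5.0752)/0.23744 = -1.9751 → z₀ = 0.1388 m
V₃ = V₁ · ln(z₃/z₀)/ln(z₁/z₀) = 8.8 × 7.4000/5.3763 = 12.1125 m/s

12.11 m/s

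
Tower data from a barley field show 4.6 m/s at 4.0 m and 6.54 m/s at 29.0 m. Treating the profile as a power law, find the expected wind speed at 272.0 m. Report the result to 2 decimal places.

First find α: α = ln(V₂/V₁)/ln(z₂/z₁) = ln(6.54/4.6)/ln(29.0/4.0) = 0.35188/1.98100 = 0.1776
Extrapolate from 29.0 m to 272.0 m: V₃ = 6.54 × (272.0/29.0)^0.1776 = 6.54 × 1.4883 = 9.7333 m/s

9.73 m/s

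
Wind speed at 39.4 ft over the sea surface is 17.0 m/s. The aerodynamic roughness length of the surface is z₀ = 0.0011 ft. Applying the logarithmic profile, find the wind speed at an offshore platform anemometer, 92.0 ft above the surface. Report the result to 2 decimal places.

18.37 m/s

Log law: V(z) ∝ ln(z/z₀), so V₂/V₁ = ln(z₂/z₀) / ln(z₁/z₀).
ln(92.0/0.0011) = 11.3342, ln(39.4/0.0011) = 10.4862
V₂ = 17.0 × 11.3342/10.4862 = 17.0 × 1.0809 = 18.3748 m/s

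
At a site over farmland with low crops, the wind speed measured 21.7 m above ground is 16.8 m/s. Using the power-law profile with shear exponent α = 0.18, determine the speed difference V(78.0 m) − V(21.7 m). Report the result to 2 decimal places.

4.35 m/s

Power law: V₂ = V₁ · (z₂/z₁)^α = 16.8 × (3.5945)^0.18 = 21.1506 m/s
ΔV = 21.1506 − 16.8 = 4.3506 m/s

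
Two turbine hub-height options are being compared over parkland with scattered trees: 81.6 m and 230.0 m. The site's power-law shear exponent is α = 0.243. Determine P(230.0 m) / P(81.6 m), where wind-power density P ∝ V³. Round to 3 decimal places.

2.129

Speed ratio: V_B/V_A = (z_B/z_A)^α = (230.0/81.6)^0.243 = (2.8186)^0.243 = 1.28635
Power-density ratio: P_B/P_A = (V_B/V_A)³ = (1.28635)³ = 2.12852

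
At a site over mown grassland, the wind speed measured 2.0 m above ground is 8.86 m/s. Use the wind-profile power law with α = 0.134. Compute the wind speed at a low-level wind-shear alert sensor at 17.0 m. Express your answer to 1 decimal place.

11.8 m/s

Power-law profile: V₂ = V₁ · (z₂/z₁)^α
V₂ = 8.86 × (17.0/2.0)^0.134 = 8.86 × (8.5000)^0.134
    = 8.86 × 1.3321 = 11.8026 m/s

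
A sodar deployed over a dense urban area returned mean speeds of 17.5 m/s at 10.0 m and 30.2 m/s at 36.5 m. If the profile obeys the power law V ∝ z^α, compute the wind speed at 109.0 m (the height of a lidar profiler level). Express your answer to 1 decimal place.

47.9 m/s

First find α: α = ln(V₂/V₁)/ln(z₂/z₁) = ln(30.2/17.5)/ln(36.5/10.0) = 0.54564/1.29473 = 0.4214
Extrapolate from 36.5 m to 109.0 m: V₃ = 30.2 × (109.0/36.5)^0.4214 = 30.2 × 1.5858 = 47.8899 m/s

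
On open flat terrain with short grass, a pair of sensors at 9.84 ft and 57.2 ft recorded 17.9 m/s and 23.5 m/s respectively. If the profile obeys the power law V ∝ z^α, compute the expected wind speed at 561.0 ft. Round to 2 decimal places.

First find α: α = ln(V₂/V₁)/ln(z₂/z₁) = ln(23.5/17.9)/ln(57.2/9.84) = 0.27220/1.76010 = 0.1547
Extrapolate from 57.2 ft to 561.0 ft: V₃ = 23.5 × (561.0/57.2)^0.1547 = 23.5 × 1.4235 = 33.4514 m/s

33.45 m/s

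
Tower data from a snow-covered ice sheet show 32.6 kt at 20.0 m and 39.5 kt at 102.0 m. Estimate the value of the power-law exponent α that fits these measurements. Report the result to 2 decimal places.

Power law: V₂/V₁ = (z₂/z₁)^α ⇒ α = ln(V₂/V₁) / ln(z₂/z₁)
α = ln(39.5/32.6) / ln(102.0/20.0) = ln(1.2117) / ln(5.1000)
  = 0.19199 / 1.62924 = 0.11784

α ≈ 0.12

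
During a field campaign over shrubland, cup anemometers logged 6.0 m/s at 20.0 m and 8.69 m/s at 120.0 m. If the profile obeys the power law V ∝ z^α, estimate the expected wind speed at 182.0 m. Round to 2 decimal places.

9.47 m/s

First find α: α = ln(V₂/V₁)/ln(z₂/z₁) = ln(8.69/6.0)/ln(120.0/20.0) = 0.37041/1.79176 = 0.2067
Extrapolate from 120.0 m to 182.0 m: V₃ = 8.69 × (182.0/120.0)^0.2067 = 8.69 × 1.0899 = 9.4714 m/s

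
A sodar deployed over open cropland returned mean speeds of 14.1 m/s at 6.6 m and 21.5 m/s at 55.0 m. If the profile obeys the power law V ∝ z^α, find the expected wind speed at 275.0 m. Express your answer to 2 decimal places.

First find α: α = ln(V₂/V₁)/ln(z₂/z₁) = ln(21.5/14.1)/ln(55.0/6.6) = 0.42188/2.12026 = 0.1990
Extrapolate from 55.0 m to 275.0 m: V₃ = 21.5 × (275.0/55.0)^0.1990 = 21.5 × 1.3775 = 29.6153 m/s

29.62 m/s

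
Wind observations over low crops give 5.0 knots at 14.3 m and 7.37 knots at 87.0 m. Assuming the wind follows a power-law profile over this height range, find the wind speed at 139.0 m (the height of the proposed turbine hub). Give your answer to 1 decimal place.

First find α: α = ln(V₂/V₁)/ln(z₂/z₁) = ln(7.37/5.0)/ln(87.0/14.3) = 0.38798/1.80565 = 0.2149
Extrapolate from 87.0 m to 139.0 m: V₃ = 7.37 × (139.0/87.0)^0.2149 = 7.37 × 1.1059 = 8.1507 knots

8.2 knots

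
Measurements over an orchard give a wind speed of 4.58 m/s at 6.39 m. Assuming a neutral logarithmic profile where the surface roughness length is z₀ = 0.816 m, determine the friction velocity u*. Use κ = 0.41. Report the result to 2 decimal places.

Log law: V(z) = (u*/κ) · ln(z/z₀) ⇒ u* = κ · V / ln(z/z₀)
u* = 0.41 × 4.58 / ln(6.39/0.816) = 0.41 × 4.58 / 2.0581
   = 1.8778 / 2.0581 = 0.9124 m/s

u* ≈ 0.91 m/s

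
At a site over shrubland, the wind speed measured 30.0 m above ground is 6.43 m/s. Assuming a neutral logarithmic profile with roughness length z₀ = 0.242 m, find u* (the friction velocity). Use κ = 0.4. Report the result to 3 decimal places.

u* ≈ 0.534 m/s

Log law: V(z) = (u*/κ) · ln(z/z₀) ⇒ u* = κ · V / ln(z/z₀)
u* = 0.4 × 6.43 / ln(30.0/0.242) = 0.4 × 6.43 / 4.8200
   = 2.5720 / 4.8200 = 0.5336 m/s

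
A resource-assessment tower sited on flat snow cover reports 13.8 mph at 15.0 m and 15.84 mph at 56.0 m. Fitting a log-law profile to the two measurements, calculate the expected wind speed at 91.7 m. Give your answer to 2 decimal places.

Log law: V ∝ ln(z/z₀). From the pair, with r = V₁/V₂ = 0.87121,
ln z₀ = (ln z₁ − r·ln z₂)/(1 − r) = (2.7081 − 0.87121×4.0254)/0.12879 = -6.2031 → z₀ = 0.002023 m
V₃ = V₁ · ln(z₃/z₀)/ln(z₁/z₀) = 13.8 × 10.7216/8.9112 = 16.6037 mph

16.60 mph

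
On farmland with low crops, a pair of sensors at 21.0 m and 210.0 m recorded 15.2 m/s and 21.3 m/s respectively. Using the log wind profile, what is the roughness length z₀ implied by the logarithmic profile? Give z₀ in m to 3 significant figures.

Log law: V(z) ∝ ln(z/z₀). With r = V₁/V₂ = 15.2/21.3 = 0.71362,
r · ln(z₂/z₀) = ln(z₁/z₀) ⇒ ln z₀ = (ln z₁ − r·ln z₂)/(1 − r)
ln z₀ = (3.04452 − 0.71362×5.34711) / 0.28638 = -2.6931
z₀ = exp(-2.6931) = 0.06767 m

z₀ ≈ 0.0677 m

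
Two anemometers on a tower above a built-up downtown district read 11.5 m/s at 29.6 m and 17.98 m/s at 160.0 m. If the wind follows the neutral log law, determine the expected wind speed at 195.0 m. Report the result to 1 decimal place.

18.7 m/s

Log law: V ∝ ln(z/z₀). From the pair, with r = V₁/V₂ = 0.63960,
ln z₀ = (ln z₁ − r·ln z₂)/(1 − r) = (3.3878 − 0.63960×5.0752)/0.36040 = 0.3932 → z₀ = 1.482 m
V₃ = V₁ · ln(z₃/z₀)/ln(z₁/z₀) = 11.5 × 4.8798/2.9946 = 18.7397 m/s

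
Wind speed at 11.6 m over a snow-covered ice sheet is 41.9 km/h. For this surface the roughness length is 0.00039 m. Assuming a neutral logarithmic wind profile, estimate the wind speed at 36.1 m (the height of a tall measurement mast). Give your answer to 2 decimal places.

46.52 km/h

Log law: V(z) ∝ ln(z/z₀), so V₂/V₁ = ln(z₂/z₀) / ln(z₁/z₀).
ln(36.1/0.00039) = 11.4357, ln(11.6/0.00039) = 10.3004
V₂ = 41.9 × 11.4357/10.3004 = 41.9 × 1.1102 = 46.5181 km/h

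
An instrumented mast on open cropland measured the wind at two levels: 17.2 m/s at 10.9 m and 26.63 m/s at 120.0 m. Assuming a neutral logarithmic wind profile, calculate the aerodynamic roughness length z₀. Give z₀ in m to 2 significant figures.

z₀ ≈ 0.14 m

Log law: V(z) ∝ ln(z/z₀). With r = V₁/V₂ = 17.2/26.63 = 0.64589,
r · ln(z₂/z₀) = ln(z₁/z₀) ⇒ ln z₀ = (ln z₁ − r·ln z₂)/(1 − r)
ln z₀ = (2.38876 − 0.64589×4.78749) / 0.35411 = -1.9864
z₀ = exp(-1.9864) = 0.1372 m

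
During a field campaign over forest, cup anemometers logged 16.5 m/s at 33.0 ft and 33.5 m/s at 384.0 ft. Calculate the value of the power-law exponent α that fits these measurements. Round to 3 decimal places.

Power law: V₂/V₁ = (z₂/z₁)^α ⇒ α = ln(V₂/V₁) / ln(z₂/z₁)
α = ln(33.5/16.5) / ln(384.0/33.0) = ln(2.0303) / ln(11.6364)
  = 0.70819 / 2.45413 = 0.28857

α ≈ 0.289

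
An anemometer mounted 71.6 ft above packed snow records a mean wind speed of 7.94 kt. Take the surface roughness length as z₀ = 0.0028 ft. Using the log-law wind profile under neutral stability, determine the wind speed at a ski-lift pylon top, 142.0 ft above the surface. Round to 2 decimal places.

8.48 kt

Log law: V(z) ∝ ln(z/z₀), so V₂/V₁ = ln(z₂/z₀) / ln(z₁/z₀).
ln(142.0/0.0028) = 10.8340, ln(71.6/0.0028) = 10.1492
V₂ = 7.94 × 10.8340/10.1492 = 7.94 × 1.0675 = 8.4757 kt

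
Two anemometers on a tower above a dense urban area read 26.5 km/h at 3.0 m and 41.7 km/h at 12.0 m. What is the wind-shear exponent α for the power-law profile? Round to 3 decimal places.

α ≈ 0.327

Power law: V₂/V₁ = (z₂/z₁)^α ⇒ α = ln(V₂/V₁) / ln(z₂/z₁)
α = ln(41.7/26.5) / ln(12.0/3.0) = ln(1.5736) / ln(4.0000)
  = 0.45336 / 1.38629 = 0.32703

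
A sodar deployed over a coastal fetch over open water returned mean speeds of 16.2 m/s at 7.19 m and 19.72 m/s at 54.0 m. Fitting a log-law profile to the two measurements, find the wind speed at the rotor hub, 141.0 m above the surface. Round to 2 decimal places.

Log law: V ∝ ln(z/z₀). From the pair, with r = V₁/V₂ = 0.82150,
ln z₀ = (ln z₁ − r·ln z₂)/(1 − r) = (1.9727 − 0.82150×3.9890)/0.17850 = -7.3068 → z₀ = 0.0006709 m
V₃ = V₁ · ln(z₃/z₀)/ln(z₁/z₀) = 16.2 × 12.2556/9.2795 = 21.3956 m/s

21.40 m/s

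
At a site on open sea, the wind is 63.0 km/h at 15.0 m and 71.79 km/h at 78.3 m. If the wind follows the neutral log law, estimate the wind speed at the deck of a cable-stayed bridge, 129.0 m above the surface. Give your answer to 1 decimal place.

Log law: V ∝ ln(z/z₀). From the pair, with r = V₁/V₂ = 0.87756,
ln z₀ = (ln z₁ − r·ln z₂)/(1 − r) = (2.7081 − 0.87756×4.3605)/0.12244 = -9.1358 → z₀ = 0.0001077 m
V₃ = V₁ · ln(z₃/z₀)/ln(z₁/z₀) = 63.0 × 13.9956/11.8438 = 74.4457 km/h

74.4 km/h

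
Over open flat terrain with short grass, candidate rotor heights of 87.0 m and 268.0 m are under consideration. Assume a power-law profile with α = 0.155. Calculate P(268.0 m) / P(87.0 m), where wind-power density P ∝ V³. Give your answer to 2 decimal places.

Speed ratio: V_B/V_A = (z_B/z_A)^α = (268.0/87.0)^0.155 = (3.0805)^0.155 = 1.19052
Power-density ratio: P_B/P_A = (V_B/V_A)³ = (1.19052)³ = 1.68735

1.69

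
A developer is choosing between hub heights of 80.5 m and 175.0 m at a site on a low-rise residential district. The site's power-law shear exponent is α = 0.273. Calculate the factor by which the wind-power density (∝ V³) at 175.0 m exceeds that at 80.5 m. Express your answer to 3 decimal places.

Speed ratio: V_B/V_A = (z_B/z_A)^α = (175.0/80.5)^0.273 = (2.1739)^0.273 = 1.23614
Power-density ratio: P_B/P_A = (V_B/V_A)³ = (1.23614)³ = 1.88887

1.889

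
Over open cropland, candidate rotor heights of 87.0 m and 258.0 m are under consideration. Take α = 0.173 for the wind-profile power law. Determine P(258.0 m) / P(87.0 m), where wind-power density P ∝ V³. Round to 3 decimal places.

Speed ratio: V_B/V_A = (z_B/z_A)^α = (258.0/87.0)^0.173 = (2.9655)^0.173 = 1.20691
Power-density ratio: P_B/P_A = (V_B/V_A)³ = (1.20691)³ = 1.75801

1.758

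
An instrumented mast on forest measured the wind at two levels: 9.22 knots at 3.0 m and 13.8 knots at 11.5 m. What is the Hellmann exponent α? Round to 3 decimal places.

α ≈ 0.300

Power law: V₂/V₁ = (z₂/z₁)^α ⇒ α = ln(V₂/V₁) / ln(z₂/z₁)
α = ln(13.8/9.22) / ln(11.5/3.0) = ln(1.4967) / ln(3.8333)
  = 0.40329 / 1.34373 = 0.30013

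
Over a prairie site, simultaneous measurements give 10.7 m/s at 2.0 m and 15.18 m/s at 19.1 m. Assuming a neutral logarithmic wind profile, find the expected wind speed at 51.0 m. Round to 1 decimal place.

17.1 m/s

Log law: V ∝ ln(z/z₀). From the pair, with r = V₁/V₂ = 0.70487,
ln z₀ = (ln z₁ − r·ln z₂)/(1 − r) = (0.6931 − 0.70487×2.9497)/0.29513 = -4.6964 → z₀ = 0.009128 m
V₃ = V₁ · ln(z₃/z₀)/ln(z₁/z₀) = 10.7 × 8.6282/5.3895 = 17.1299 m/s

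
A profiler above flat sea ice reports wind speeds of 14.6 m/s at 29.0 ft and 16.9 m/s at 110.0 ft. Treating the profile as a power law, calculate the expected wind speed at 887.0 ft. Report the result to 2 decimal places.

21.25 m/s

First find α: α = ln(V₂/V₁)/ln(z₂/z₁) = ln(16.9/14.6)/ln(110.0/29.0) = 0.14629/1.33318 = 0.1097
Extrapolate from 110.0 ft to 887.0 ft: V₃ = 16.9 × (887.0/110.0)^0.1097 = 16.9 × 1.2574 = 21.2501 m/s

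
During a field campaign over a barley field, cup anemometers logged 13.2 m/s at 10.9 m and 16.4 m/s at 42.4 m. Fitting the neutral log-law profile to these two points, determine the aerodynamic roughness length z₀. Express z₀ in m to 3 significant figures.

Log law: V(z) ∝ ln(z/z₀). With r = V₁/V₂ = 13.2/16.4 = 0.80488,
r · ln(z₂/z₀) = ln(z₁/z₀) ⇒ ln z₀ = (ln z₁ − r·ln z₂)/(1 − r)
ln z₀ = (2.38876 − 0.80488×3.74715) / 0.19512 = -3.2146
z₀ = exp(-3.2146) = 0.04017 m

z₀ ≈ 0.0402 m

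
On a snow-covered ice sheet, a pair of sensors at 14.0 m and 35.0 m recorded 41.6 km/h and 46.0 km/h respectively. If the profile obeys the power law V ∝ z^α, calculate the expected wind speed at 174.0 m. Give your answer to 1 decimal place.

First find α: α = ln(V₂/V₁)/ln(z₂/z₁) = ln(46.0/41.6)/ln(35.0/14.0) = 0.10054/0.91629 = 0.1097
Extrapolate from 35.0 m to 174.0 m: V₃ = 46.0 × (174.0/35.0)^0.1097 = 46.0 × 1.1924 = 54.8504 km/h

54.9 km/h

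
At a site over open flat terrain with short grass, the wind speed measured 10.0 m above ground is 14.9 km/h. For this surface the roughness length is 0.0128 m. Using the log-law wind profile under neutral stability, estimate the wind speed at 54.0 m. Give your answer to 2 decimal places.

18.67 km/h

Log law: V(z) ∝ ln(z/z₀), so V₂/V₁ = ln(z₂/z₀) / ln(z₁/z₀).
ln(54.0/0.0128) = 8.3473, ln(10.0/0.0128) = 6.6609
V₂ = 14.9 × 8.3473/6.6609 = 14.9 × 1.2532 = 18.6724 km/h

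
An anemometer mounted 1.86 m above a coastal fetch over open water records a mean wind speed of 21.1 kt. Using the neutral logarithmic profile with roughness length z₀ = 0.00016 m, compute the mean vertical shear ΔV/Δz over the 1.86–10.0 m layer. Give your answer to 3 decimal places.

Log law: V₂ = V₁ · ln(z₂/z₀)/ln(z₁/z₀) = 21.1 × 11.0429/9.3609 = 24.8913 kt
ΔV/Δz = (24.8913 − 21.1)/(10.0 − 1.86) = 3.7913/8.1400 = 0.46577 kt/m

0.466 kt/m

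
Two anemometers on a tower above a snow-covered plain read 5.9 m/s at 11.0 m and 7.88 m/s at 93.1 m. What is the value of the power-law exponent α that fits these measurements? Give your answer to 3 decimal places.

Power law: V₂/V₁ = (z₂/z₁)^α ⇒ α = ln(V₂/V₁) / ln(z₂/z₁)
α = ln(7.88/5.9) / ln(93.1/11.0) = ln(1.3356) / ln(8.4636)
  = 0.28938 / 2.13578 = 0.13549

α ≈ 0.135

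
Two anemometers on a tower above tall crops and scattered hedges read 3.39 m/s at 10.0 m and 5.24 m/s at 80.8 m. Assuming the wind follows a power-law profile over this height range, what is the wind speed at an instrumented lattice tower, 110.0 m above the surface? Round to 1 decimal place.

5.6 m/s

First find α: α = ln(V₂/V₁)/ln(z₂/z₁) = ln(5.24/3.39)/ln(80.8/10.0) = 0.43549/2.08939 = 0.2084
Extrapolate from 80.8 m to 110.0 m: V₃ = 5.24 × (110.0/80.8)^0.2084 = 5.24 × 1.0664 = 5.5880 m/s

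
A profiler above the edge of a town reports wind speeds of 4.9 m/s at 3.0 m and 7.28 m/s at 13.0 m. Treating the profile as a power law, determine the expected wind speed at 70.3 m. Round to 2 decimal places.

First find α: α = ln(V₂/V₁)/ln(z₂/z₁) = ln(7.28/4.9)/ln(13.0/3.0) = 0.39590/1.46634 = 0.2700
Extrapolate from 13.0 m to 70.3 m: V₃ = 7.28 × (70.3/13.0)^0.2700 = 7.28 × 1.5773 = 11.4825 m/s

11.48 m/s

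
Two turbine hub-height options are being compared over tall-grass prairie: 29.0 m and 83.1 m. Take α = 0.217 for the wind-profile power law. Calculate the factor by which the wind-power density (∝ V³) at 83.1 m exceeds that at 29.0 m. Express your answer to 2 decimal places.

1.98

Speed ratio: V_B/V_A = (z_B/z_A)^α = (83.1/29.0)^0.217 = (2.8655)^0.217 = 1.25665
Power-density ratio: P_B/P_A = (V_B/V_A)³ = (1.25665)³ = 1.98445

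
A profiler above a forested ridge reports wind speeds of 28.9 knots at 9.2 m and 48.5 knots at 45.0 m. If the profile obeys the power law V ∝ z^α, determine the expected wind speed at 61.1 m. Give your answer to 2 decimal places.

First find α: α = ln(V₂/V₁)/ln(z₂/z₁) = ln(48.5/28.9)/ln(45.0/9.2) = 0.51772/1.58746 = 0.3261
Extrapolate from 45.0 m to 61.1 m: V₃ = 48.5 × (61.1/45.0)^0.3261 = 48.5 × 1.1049 = 53.5873 knots

53.59 knots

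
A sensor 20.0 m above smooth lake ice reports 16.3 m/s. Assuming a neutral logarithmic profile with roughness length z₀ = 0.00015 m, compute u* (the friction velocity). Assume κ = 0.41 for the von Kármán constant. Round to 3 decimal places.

Log law: V(z) = (u*/κ) · ln(z/z₀) ⇒ u* = κ · V / ln(z/z₀)
u* = 0.41 × 16.3 / ln(20.0/0.00015) = 0.41 × 16.3 / 11.8006
   = 6.6830 / 11.8006 = 0.5663 m/s

u* ≈ 0.566 m/s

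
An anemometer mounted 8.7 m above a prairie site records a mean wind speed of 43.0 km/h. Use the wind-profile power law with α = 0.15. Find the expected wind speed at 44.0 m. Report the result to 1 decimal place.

54.8 km/h

Power-law profile: V₂ = V₁ · (z₂/z₁)^α
V₂ = 43.0 × (44.0/8.7)^0.15 = 43.0 × (5.0575)^0.15
    = 43.0 × 1.2752 = 54.8351 km/h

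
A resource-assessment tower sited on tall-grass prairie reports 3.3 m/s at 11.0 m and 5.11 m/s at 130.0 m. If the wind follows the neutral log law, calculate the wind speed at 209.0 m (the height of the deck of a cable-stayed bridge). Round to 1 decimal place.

Log law: V ∝ ln(z/z₀). From the pair, with r = V₁/V₂ = 0.64579,
ln z₀ = (ln z₁ − r·ln z₂)/(1 − r) = (2.3979 − 0.64579×4.8675)/0.35421 = -2.1048 → z₀ = 0.1219 m
V₃ = V₁ · ln(z₃/z₀)/ln(z₁/z₀) = 3.3 × 7.4471/4.5027 = 5.4580 m/s

5.5 m/s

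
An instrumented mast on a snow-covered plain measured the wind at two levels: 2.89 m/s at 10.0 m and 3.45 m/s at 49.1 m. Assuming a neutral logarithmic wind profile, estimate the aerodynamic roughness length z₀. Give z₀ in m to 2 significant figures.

Log law: V(z) ∝ ln(z/z₀). With r = V₁/V₂ = 2.89/3.45 = 0.83768,
r · ln(z₂/z₀) = ln(z₁/z₀) ⇒ ln z₀ = (ln z₁ − r·ln z₂)/(1 − r)
ln z₀ = (2.30259 − 0.83768×3.89386) / 0.16232 = -5.9095
z₀ = exp(-5.9095) = 0.002713 m

z₀ ≈ 0.0027 m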